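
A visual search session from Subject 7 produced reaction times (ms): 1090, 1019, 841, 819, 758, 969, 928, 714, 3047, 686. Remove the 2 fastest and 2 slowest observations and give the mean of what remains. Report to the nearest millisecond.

889 ms

Sorted: 686, 714, 758, 819, 841, 928, 969, 1019, 1090, 3047
Drop lowest 2 (686, 714) and highest 2 (1090, 3047)
Remaining (n=6): Σ = 5334, mean = 5334/6 = 889.000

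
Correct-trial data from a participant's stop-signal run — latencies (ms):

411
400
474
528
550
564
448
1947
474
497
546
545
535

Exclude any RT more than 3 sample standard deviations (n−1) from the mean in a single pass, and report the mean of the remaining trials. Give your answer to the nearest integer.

498 ms

n = 13, ΣRT = 7919, M = 609.154
Σ(x−M)² = 1973651.69; s = √(1973651.69/12) = 405.550
Cutoffs: 609.154 ± 3·405.550 → [-607.5, 1825.8]
Outside: 1947 → excluded.
Retained (n=12): Σ = 5972, mean = 5972/12 = 497.667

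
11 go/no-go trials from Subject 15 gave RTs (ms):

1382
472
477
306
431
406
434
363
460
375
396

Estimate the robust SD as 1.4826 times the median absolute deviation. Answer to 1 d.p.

60.8 ms

Sorted: 306, 363, 375, 396, 406, 431, 434, 460, 472, 477, 1382 → median = 431
|x − 431| sorted: 0, 3, 25, 29, 35, 41, 46, 56, 68, 125, 951 → MAD = 41
Robust SD ≈ 1.4826 × 41 = 60.787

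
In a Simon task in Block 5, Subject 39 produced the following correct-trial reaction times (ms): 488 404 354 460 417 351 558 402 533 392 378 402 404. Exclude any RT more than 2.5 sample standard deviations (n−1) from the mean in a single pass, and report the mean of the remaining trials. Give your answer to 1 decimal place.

426.4 ms

n = 13, ΣRT = 5543, M = 426.385
Σ(x−M)² = 50341.08; s = √(50341.08/12) = 64.770
Cutoffs: 426.385 ± 2.5·64.770 → [264.5, 588.3]
No RTs fall outside the cutoffs; all 13 retained. Mean = 5543/13 = 426.385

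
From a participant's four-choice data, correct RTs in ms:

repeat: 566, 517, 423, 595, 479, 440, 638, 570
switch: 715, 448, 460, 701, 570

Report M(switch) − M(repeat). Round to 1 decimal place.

M(repeat) = 4228/8 = 528.500
M(switch) = 2894/5 = 578.800
Difference = 578.800 − 528.500 = 50.300 ms

50.3 ms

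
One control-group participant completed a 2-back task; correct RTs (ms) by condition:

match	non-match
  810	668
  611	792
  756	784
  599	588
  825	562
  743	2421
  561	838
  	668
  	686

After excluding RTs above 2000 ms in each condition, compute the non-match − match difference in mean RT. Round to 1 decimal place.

non-match: exclude 2421
M(match) = 4905/7 = 700.714
M(non-match) = 5586/8 = 698.250
Difference = 698.250 − 700.714 = -2.464 ms

-2.5 ms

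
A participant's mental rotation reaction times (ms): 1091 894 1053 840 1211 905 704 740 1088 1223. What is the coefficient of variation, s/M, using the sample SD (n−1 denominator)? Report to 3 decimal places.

0.190

n = 10, Σ = 9749, M = 974.9000
Σ(x−M)² = 307860.900; s = √(307860.900/9) = 184.9507
CV = 184.9507 / 974.9000 = 0.18971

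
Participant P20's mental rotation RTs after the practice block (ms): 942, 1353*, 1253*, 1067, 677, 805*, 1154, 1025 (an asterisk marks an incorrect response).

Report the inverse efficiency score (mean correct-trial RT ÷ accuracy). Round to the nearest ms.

Correct trials (n=5): 942, 1067, 677, 1154, 1025
Mean correct RT = 4865/5 = 973.0000 ms
Proportion correct = 5/8
IES = 973.0000 / (5/8) = 1556.800 ms

1557 ms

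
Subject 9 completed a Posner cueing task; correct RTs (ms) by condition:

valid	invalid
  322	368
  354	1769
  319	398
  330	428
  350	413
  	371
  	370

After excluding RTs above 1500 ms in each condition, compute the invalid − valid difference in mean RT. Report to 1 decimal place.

invalid: exclude 1769
M(valid) = 1675/5 = 335.000
M(invalid) = 2348/6 = 391.333
Difference = 391.333 − 335.000 = 56.333 ms

56.3 ms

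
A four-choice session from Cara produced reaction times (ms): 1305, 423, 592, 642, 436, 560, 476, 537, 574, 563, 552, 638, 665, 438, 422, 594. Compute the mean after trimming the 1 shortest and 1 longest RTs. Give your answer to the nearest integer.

549 ms

Sorted: 422, 423, 436, 438, 476, 537, 552, 560, 563, 574, 592, 594, 638, 642, 665, 1305
Drop lowest 1 (422) and highest 1 (1305)
Remaining (n=14): Σ = 7690, mean = 7690/14 = 549.286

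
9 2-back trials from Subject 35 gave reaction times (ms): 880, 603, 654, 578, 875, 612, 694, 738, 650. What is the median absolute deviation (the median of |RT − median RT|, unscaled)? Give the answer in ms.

51 ms

Sorted: 578, 603, 612, 650, 654, 694, 738, 875, 880 → median = 654
|x − 654|: 226, 51, 0, 76, 221, 42, 40, 84, 4
Sorted deviations: 0, 4, 40, 42, 51, 76, 84, 221, 226 → MAD = 51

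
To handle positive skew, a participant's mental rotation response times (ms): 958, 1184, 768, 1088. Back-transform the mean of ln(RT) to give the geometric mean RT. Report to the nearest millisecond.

ln(RT): 6.8648, 7.0767, 6.6438, 6.9921
Mean ln(RT) = 27.5774/4 = 6.89435
Geometric mean = exp(6.89435) = 986.68 ms

987 ms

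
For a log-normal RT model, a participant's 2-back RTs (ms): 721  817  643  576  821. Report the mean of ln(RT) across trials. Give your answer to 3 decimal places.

6.564

ln(RT): 6.5806, 6.7056, 6.4661, 6.3561, 6.7105
Σ ln(RT) = 32.8191
Mean = 32.8191/5 = 6.56381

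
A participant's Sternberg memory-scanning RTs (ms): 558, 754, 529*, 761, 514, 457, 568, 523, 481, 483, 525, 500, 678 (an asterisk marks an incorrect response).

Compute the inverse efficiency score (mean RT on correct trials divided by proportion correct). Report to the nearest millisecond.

614 ms

Correct trials (n=12): 558, 754, 761, 514, 457, 568, 523, 481, 483, 525, 500, 678
Mean correct RT = 6802/12 = 566.8333 ms
Proportion correct = 12/13
IES = 566.8333 / (12/13) = 614.069 ms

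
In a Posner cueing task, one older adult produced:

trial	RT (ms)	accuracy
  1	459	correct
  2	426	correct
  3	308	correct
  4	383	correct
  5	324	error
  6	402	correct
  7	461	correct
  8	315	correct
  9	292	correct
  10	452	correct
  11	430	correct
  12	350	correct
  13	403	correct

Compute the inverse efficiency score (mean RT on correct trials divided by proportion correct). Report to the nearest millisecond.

423 ms

Correct trials (n=12): 459, 426, 308, 383, 402, 461, 315, 292, 452, 430, 350, 403
Mean correct RT = 4681/12 = 390.0833 ms
Proportion correct = 12/13
IES = 390.0833 / (12/13) = 422.590 ms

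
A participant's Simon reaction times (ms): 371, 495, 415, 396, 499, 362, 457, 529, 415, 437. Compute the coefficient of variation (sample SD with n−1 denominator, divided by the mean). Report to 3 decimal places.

n = 10, Σ = 4376, M = 437.6000
Σ(x−M)² = 28698.400; s = √(28698.400/9) = 56.4687
CV = 56.4687 / 437.6000 = 0.12904

0.129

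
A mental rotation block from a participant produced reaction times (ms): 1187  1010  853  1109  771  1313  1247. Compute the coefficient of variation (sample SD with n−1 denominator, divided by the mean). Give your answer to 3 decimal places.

0.189

n = 7, Σ = 7490, M = 1070.0000
Σ(x−M)² = 245678.000; s = √(245678.000/6) = 202.3520
CV = 202.3520 / 1070.0000 = 0.18911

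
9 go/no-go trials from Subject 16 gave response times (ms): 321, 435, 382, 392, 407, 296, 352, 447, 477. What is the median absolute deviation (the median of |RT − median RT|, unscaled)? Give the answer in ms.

43 ms

Sorted: 296, 321, 352, 382, 392, 407, 435, 447, 477 → median = 392
|x − 392|: 71, 43, 10, 0, 15, 96, 40, 55, 85
Sorted deviations: 0, 10, 15, 40, 43, 55, 71, 85, 96 → MAD = 43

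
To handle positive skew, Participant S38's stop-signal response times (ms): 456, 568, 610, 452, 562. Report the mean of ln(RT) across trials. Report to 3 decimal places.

6.265

ln(RT): 6.1225, 6.3421, 6.4135, 6.1137, 6.3315
Σ ln(RT) = 31.3233
Mean = 31.3233/5 = 6.26465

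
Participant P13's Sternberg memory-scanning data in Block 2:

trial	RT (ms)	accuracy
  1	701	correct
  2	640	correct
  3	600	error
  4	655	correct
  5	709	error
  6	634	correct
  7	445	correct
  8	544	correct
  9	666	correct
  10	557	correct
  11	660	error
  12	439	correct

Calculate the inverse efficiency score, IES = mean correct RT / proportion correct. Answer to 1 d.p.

782.4 ms

Correct trials (n=9): 701, 640, 655, 634, 445, 544, 666, 557, 439
Mean correct RT = 5281/9 = 586.7778 ms
Proportion correct = 9/12
IES = 586.7778 / (9/12) = 782.370 ms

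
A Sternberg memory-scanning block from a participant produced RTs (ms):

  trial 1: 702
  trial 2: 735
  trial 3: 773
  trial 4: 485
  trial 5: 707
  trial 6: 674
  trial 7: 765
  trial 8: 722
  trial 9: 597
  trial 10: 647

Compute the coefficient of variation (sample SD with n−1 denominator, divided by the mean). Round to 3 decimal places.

0.128

n = 10, Σ = 6807, M = 680.7000
Σ(x−M)² = 67910.100; s = √(67910.100/9) = 86.8652
CV = 86.8652 / 680.7000 = 0.12761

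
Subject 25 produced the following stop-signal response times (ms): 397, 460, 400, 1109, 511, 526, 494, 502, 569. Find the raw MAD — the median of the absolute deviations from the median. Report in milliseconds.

42 ms

Sorted: 397, 400, 460, 494, 502, 511, 526, 569, 1109 → median = 502
|x − 502|: 105, 42, 102, 607, 9, 24, 8, 0, 67
Sorted deviations: 0, 8, 9, 24, 42, 67, 102, 105, 607 → MAD = 42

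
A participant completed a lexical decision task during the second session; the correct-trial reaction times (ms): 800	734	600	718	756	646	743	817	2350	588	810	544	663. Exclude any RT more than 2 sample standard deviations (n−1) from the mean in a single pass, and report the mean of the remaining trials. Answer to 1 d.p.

701.6 ms

n = 13, ΣRT = 10769, M = 828.385
Σ(x−M)² = 2601645.08; s = √(2601645.08/12) = 465.622
Cutoffs: 828.385 ± 2·465.622 → [-102.9, 1759.6]
Outside: 2350 → excluded.
Retained (n=12): Σ = 8419, mean = 8419/12 = 701.583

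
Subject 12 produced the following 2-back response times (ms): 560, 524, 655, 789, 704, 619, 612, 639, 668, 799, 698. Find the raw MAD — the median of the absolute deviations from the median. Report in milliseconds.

Sorted: 524, 560, 612, 619, 639, 655, 668, 698, 704, 789, 799 → median = 655
|x − 655|: 95, 131, 0, 134, 49, 36, 43, 16, 13, 144, 43
Sorted deviations: 0, 13, 16, 36, 43, 43, 49, 95, 131, 134, 144 → MAD = 43

43 ms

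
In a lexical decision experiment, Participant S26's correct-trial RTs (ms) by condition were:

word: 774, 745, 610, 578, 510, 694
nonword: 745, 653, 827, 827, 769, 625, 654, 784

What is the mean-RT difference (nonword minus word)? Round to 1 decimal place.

M(word) = 3911/6 = 651.833
M(nonword) = 5884/8 = 735.500
Difference = 735.500 − 651.833 = 83.667 ms

83.7 ms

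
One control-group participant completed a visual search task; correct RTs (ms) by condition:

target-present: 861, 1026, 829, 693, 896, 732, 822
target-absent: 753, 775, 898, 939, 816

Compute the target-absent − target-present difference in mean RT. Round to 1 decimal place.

M(target-present) = 5859/7 = 837.000
M(target-absent) = 4181/5 = 836.200
Difference = 836.200 − 837.000 = -0.800 ms

-0.8 ms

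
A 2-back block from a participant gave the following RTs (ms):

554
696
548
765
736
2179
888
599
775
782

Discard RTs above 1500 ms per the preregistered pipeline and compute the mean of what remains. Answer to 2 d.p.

704.78 ms

Excluded: 2179
Retained (n=9): Σ = 6343
Mean = 6343/9 = 704.7778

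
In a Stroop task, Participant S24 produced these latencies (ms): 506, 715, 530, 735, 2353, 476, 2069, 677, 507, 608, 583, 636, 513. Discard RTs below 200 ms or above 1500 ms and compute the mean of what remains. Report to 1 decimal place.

Excluded: 2069, 2353
Retained (n=11): Σ = 6486
Mean = 6486/11 = 589.6364

589.6 ms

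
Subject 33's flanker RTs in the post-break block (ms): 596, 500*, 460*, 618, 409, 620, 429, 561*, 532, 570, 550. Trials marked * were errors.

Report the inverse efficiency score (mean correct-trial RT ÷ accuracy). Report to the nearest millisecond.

743 ms

Correct trials (n=8): 596, 618, 409, 620, 429, 532, 570, 550
Mean correct RT = 4324/8 = 540.5000 ms
Proportion correct = 8/11
IES = 540.5000 / (8/11) = 743.188 ms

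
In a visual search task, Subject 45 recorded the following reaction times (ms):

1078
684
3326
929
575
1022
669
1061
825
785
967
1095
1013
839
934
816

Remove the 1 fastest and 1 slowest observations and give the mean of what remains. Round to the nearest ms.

Sorted: 575, 669, 684, 785, 816, 825, 839, 929, 934, 967, 1013, 1022, 1061, 1078, 1095, 3326
Drop lowest 1 (575) and highest 1 (3326)
Remaining (n=14): Σ = 12717, mean = 12717/14 = 908.357

908 ms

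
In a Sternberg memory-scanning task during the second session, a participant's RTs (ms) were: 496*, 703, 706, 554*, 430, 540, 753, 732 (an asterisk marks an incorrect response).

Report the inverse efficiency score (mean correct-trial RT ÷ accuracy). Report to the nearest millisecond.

859 ms

Correct trials (n=6): 703, 706, 430, 540, 753, 732
Mean correct RT = 3864/6 = 644.0000 ms
Proportion correct = 6/8
IES = 644.0000 / (6/8) = 858.667 ms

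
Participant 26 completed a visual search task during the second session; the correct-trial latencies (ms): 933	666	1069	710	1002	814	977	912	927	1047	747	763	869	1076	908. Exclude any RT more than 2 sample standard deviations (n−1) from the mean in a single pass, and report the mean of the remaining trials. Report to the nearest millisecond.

895 ms

n = 15, ΣRT = 13420, M = 894.667
Σ(x−M)² = 240469.33; s = √(240469.33/14) = 131.059
Cutoffs: 894.667 ± 2·131.059 → [632.5, 1156.8]
No RTs fall outside the cutoffs; all 15 retained. Mean = 13420/15 = 894.667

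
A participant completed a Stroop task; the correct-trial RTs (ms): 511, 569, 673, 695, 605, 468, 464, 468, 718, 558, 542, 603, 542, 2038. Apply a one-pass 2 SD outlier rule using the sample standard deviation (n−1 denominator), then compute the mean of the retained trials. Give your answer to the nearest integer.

570 ms

n = 14, ΣRT = 9454, M = 675.286
Σ(x−M)² = 2087522.86; s = √(2087522.86/13) = 400.723
Cutoffs: 675.286 ± 2·400.723 → [-126.2, 1476.7]
Outside: 2038 → excluded.
Retained (n=13): Σ = 7416, mean = 7416/13 = 570.462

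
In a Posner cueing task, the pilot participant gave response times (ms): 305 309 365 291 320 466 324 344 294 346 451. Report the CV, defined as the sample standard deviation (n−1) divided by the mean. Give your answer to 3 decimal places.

0.172

n = 11, Σ = 3815, M = 346.8182
Σ(x−M)² = 35721.636; s = √(35721.636/10) = 59.7676
CV = 59.7676 / 346.8182 = 0.17233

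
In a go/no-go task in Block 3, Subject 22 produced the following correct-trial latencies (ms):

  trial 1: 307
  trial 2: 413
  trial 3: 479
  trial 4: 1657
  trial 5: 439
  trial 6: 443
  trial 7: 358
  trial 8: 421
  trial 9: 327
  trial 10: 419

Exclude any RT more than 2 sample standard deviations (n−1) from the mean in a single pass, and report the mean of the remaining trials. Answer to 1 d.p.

n = 10, ΣRT = 5263, M = 526.300
Σ(x−M)² = 1446856.10; s = √(1446856.10/9) = 400.951
Cutoffs: 526.300 ± 2·400.951 → [-275.6, 1328.2]
Outside: 1657 → excluded.
Retained (n=9): Σ = 3606, mean = 3606/9 = 400.667

400.7 ms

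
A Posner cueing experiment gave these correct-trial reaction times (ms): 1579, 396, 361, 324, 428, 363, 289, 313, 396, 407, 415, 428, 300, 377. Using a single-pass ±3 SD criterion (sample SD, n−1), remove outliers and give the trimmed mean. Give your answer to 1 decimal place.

369.0 ms

n = 14, ΣRT = 6376, M = 455.429
Σ(x−M)² = 1387987.43; s = √(1387987.43/13) = 326.754
Cutoffs: 455.429 ± 3·326.754 → [-524.8, 1435.7]
Outside: 1579 → excluded.
Retained (n=13): Σ = 4797, mean = 4797/13 = 369.000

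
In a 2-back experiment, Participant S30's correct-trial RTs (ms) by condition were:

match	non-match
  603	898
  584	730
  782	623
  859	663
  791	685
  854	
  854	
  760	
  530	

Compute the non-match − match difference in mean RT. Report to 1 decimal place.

-15.4 ms

M(match) = 6617/9 = 735.222
M(non-match) = 3599/5 = 719.800
Difference = 719.800 − 735.222 = -15.422 ms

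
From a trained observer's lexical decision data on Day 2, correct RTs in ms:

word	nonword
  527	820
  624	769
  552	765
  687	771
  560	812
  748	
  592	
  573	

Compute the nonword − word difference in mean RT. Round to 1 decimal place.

M(word) = 4863/8 = 607.875
M(nonword) = 3937/5 = 787.400
Difference = 787.400 − 607.875 = 179.525 ms

179.5 ms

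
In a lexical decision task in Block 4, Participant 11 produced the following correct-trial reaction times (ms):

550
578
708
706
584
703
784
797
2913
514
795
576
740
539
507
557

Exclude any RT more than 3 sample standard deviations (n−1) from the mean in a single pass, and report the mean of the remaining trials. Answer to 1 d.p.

n = 16, ΣRT = 12551, M = 784.438
Σ(x−M)² = 4994923.94; s = √(4994923.94/15) = 577.057
Cutoffs: 784.438 ± 3·577.057 → [-946.7, 2515.6]
Outside: 2913 → excluded.
Retained (n=15): Σ = 9638, mean = 9638/15 = 642.533

642.5 ms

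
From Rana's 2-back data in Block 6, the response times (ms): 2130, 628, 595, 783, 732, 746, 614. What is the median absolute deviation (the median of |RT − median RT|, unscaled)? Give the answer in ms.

104 ms

Sorted: 595, 614, 628, 732, 746, 783, 2130 → median = 732
|x − 732|: 1398, 104, 137, 51, 0, 14, 118
Sorted deviations: 0, 14, 51, 104, 118, 137, 1398 → MAD = 104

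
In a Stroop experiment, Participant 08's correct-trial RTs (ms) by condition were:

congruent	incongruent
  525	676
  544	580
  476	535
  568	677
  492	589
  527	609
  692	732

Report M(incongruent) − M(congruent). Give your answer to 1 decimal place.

82.0 ms

M(congruent) = 3824/7 = 546.286
M(incongruent) = 4398/7 = 628.286
Difference = 628.286 − 546.286 = 82.000 ms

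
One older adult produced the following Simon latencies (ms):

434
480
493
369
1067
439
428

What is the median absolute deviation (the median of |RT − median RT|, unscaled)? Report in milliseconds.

41 ms

Sorted: 369, 428, 434, 439, 480, 493, 1067 → median = 439
|x − 439|: 5, 41, 54, 70, 628, 0, 11
Sorted deviations: 0, 5, 11, 41, 54, 70, 628 → MAD = 41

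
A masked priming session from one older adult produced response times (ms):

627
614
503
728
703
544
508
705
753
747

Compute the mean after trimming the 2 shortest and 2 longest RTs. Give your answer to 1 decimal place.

653.5 ms

Sorted: 503, 508, 544, 614, 627, 703, 705, 728, 747, 753
Drop lowest 2 (503, 508) and highest 2 (747, 753)
Remaining (n=6): Σ = 3921, mean = 3921/6 = 653.500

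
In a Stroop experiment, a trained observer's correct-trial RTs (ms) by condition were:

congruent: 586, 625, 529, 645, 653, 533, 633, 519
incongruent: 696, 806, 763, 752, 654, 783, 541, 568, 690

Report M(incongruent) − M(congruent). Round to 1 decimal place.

M(congruent) = 4723/8 = 590.375
M(incongruent) = 6253/9 = 694.778
Difference = 694.778 − 590.375 = 104.403 ms

104.4 ms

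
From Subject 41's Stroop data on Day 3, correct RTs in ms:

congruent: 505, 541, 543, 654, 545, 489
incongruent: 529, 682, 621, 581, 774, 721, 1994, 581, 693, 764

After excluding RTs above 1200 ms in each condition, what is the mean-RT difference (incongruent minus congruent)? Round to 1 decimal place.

114.5 ms

incongruent: exclude 1994
M(congruent) = 3277/6 = 546.167
M(incongruent) = 5946/9 = 660.667
Difference = 660.667 − 546.167 = 114.500 ms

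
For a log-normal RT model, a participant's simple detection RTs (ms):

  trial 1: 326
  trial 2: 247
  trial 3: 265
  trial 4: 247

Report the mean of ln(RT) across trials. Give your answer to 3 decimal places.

ln(RT): 5.7869, 5.5094, 5.5797, 5.5094
Σ ln(RT) = 22.3854
Mean = 22.3854/4 = 5.59635

5.596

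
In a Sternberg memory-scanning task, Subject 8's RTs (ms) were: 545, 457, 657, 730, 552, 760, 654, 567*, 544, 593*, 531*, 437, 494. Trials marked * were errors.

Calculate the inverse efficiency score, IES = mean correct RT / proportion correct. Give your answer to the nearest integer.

758 ms

Correct trials (n=10): 545, 457, 657, 730, 552, 760, 654, 544, 437, 494
Mean correct RT = 5830/10 = 583.0000 ms
Proportion correct = 10/13
IES = 583.0000 / (10/13) = 757.900 ms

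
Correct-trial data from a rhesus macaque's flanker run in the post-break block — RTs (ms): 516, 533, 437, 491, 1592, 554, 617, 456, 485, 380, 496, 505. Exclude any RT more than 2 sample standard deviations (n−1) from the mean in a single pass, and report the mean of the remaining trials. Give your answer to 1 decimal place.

n = 12, ΣRT = 7062, M = 588.500
Σ(x−M)² = 1137079.00; s = √(1137079.00/11) = 321.513
Cutoffs: 588.500 ± 2·321.513 → [-54.5, 1231.5]
Outside: 1592 → excluded.
Retained (n=11): Σ = 5470, mean = 5470/11 = 497.273

497.3 ms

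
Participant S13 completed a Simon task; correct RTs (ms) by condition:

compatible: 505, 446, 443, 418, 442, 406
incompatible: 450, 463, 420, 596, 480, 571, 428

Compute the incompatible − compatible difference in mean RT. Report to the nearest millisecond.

M(compatible) = 2660/6 = 443.333
M(incompatible) = 3408/7 = 486.857
Difference = 486.857 − 443.333 = 43.524 ms

44 ms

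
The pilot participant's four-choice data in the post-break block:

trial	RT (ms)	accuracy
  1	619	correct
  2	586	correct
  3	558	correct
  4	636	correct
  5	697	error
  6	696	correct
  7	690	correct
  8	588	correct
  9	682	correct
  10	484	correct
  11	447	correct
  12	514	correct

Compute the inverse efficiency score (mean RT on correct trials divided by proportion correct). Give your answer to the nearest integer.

645 ms

Correct trials (n=11): 619, 586, 558, 636, 696, 690, 588, 682, 484, 447, 514
Mean correct RT = 6500/11 = 590.9091 ms
Proportion correct = 11/12
IES = 590.9091 / (11/12) = 644.628 ms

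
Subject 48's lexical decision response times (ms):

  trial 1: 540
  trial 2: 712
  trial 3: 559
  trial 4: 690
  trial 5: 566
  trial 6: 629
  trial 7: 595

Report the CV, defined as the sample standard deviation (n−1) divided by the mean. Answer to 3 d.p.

0.109

n = 7, Σ = 4291, M = 613.0000
Σ(x−M)² = 26764.000; s = √(26764.000/6) = 66.7882
CV = 66.7882 / 613.0000 = 0.10895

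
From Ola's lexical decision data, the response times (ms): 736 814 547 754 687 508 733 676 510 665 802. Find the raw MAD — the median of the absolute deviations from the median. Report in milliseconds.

Sorted: 508, 510, 547, 665, 676, 687, 733, 736, 754, 802, 814 → median = 687
|x − 687|: 49, 127, 140, 67, 0, 179, 46, 11, 177, 22, 115
Sorted deviations: 0, 11, 22, 46, 49, 67, 115, 127, 140, 177, 179 → MAD = 67

67 ms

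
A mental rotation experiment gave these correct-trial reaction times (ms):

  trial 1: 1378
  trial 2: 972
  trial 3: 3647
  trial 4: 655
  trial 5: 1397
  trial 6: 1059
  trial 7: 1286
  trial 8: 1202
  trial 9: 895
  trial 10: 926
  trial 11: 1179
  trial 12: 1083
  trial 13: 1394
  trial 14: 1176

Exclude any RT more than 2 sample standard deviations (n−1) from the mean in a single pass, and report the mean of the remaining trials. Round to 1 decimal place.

1123.2 ms

n = 14, ΣRT = 18249, M = 1303.500
Σ(x−M)² = 6505063.50; s = √(6505063.50/13) = 707.382
Cutoffs: 1303.500 ± 2·707.382 → [-111.3, 2718.3]
Outside: 3647 → excluded.
Retained (n=13): Σ = 14602, mean = 14602/13 = 1123.231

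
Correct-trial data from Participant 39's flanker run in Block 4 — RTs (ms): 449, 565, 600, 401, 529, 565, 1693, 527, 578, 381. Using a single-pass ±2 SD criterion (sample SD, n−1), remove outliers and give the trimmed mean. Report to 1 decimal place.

n = 10, ΣRT = 6288, M = 628.800
Σ(x−M)² = 1310021.60; s = √(1310021.60/9) = 381.521
Cutoffs: 628.800 ± 2·381.521 → [-134.2, 1391.8]
Outside: 1693 → excluded.
Retained (n=9): Σ = 4595, mean = 4595/9 = 510.556

510.6 ms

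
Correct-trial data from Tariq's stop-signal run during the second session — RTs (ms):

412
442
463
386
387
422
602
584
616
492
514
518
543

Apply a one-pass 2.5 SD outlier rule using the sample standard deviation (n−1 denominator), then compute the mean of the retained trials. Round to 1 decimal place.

490.8 ms

n = 13, ΣRT = 6381, M = 490.846
Σ(x−M)² = 76585.69; s = √(76585.69/12) = 79.888
Cutoffs: 490.846 ± 2.5·79.888 → [291.1, 690.6]
No RTs fall outside the cutoffs; all 13 retained. Mean = 6381/13 = 490.846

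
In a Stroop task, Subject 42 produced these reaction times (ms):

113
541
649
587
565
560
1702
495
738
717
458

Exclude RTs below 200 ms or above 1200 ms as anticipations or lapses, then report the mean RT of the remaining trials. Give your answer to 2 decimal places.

Excluded: 113, 1702
Retained (n=9): Σ = 5310
Mean = 5310/9 = 590.0000

590.00 ms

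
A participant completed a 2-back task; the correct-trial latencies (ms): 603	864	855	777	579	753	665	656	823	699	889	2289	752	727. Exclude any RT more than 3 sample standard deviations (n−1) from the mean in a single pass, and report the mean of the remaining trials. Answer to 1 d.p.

741.7 ms

n = 14, ΣRT = 11931, M = 852.214
Σ(x−M)² = 2341706.36; s = √(2341706.36/13) = 424.419
Cutoffs: 852.214 ± 3·424.419 → [-421.0, 2125.5]
Outside: 2289 → excluded.
Retained (n=13): Σ = 9642, mean = 9642/13 = 741.692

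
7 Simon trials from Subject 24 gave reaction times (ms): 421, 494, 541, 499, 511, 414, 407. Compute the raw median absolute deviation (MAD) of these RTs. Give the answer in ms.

Sorted: 407, 414, 421, 494, 499, 511, 541 → median = 494
|x − 494|: 73, 0, 47, 5, 17, 80, 87
Sorted deviations: 0, 5, 17, 47, 73, 80, 87 → MAD = 47

47 ms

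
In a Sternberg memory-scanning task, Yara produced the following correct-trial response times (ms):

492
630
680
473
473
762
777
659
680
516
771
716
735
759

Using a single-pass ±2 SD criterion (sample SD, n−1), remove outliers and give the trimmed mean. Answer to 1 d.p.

651.6 ms

n = 14, ΣRT = 9123, M = 651.643
Σ(x−M)² = 174597.21; s = √(174597.21/13) = 115.890
Cutoffs: 651.643 ± 2·115.890 → [419.9, 883.4]
No RTs fall outside the cutoffs; all 14 retained. Mean = 9123/14 = 651.643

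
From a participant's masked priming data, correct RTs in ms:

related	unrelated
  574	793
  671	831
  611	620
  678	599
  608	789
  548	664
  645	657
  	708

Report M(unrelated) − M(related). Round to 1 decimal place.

88.3 ms

M(related) = 4335/7 = 619.286
M(unrelated) = 5661/8 = 707.625
Difference = 707.625 − 619.286 = 88.339 ms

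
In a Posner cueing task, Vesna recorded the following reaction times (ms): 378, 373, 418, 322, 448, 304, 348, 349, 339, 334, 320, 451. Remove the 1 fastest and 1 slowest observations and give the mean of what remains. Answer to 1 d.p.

Sorted: 304, 320, 322, 334, 339, 348, 349, 373, 378, 418, 448, 451
Drop lowest 1 (304) and highest 1 (451)
Remaining (n=10): Σ = 3629, mean = 3629/10 = 362.900

362.9 ms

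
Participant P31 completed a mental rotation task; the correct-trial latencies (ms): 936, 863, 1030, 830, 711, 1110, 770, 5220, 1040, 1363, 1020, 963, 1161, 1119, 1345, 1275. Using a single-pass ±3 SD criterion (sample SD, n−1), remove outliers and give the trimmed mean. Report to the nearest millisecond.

n = 16, ΣRT = 20756, M = 1297.250
Σ(x−M)² = 16965735.00; s = √(16965735.00/15) = 1063.508
Cutoffs: 1297.250 ± 3·1063.508 → [-1893.3, 4487.8]
Outside: 5220 → excluded.
Retained (n=15): Σ = 15536, mean = 15536/15 = 1035.733

1036 ms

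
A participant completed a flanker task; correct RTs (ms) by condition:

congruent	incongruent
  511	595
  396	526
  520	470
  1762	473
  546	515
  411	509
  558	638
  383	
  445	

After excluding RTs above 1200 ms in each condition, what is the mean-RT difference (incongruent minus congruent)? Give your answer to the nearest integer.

congruent: exclude 1762
M(congruent) = 3770/8 = 471.250
M(incongruent) = 3726/7 = 532.286
Difference = 532.286 − 471.250 = 61.036 ms

61 ms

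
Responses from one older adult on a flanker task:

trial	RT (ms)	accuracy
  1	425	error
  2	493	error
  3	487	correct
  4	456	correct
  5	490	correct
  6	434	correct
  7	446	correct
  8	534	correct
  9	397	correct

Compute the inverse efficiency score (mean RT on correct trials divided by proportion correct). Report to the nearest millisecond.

596 ms

Correct trials (n=7): 487, 456, 490, 434, 446, 534, 397
Mean correct RT = 3244/7 = 463.4286 ms
Proportion correct = 7/9
IES = 463.4286 / (7/9) = 595.837 ms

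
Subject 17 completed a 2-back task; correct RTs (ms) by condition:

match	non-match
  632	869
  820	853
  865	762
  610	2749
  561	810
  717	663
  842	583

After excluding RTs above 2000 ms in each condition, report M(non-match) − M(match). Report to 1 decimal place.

non-match: exclude 2749
M(match) = 5047/7 = 721.000
M(non-match) = 4540/6 = 756.667
Difference = 756.667 − 721.000 = 35.667 ms

35.7 ms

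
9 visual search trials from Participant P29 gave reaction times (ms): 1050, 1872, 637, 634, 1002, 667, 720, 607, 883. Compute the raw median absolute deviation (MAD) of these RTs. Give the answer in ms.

Sorted: 607, 634, 637, 667, 720, 883, 1002, 1050, 1872 → median = 720
|x − 720|: 330, 1152, 83, 86, 282, 53, 0, 113, 163
Sorted deviations: 0, 53, 83, 86, 113, 163, 282, 330, 1152 → MAD = 113

113 ms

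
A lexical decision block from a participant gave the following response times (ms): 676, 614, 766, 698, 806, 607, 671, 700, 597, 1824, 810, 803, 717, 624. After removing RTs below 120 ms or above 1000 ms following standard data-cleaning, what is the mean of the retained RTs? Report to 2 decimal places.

Excluded: 1824
Retained (n=13): Σ = 9089
Mean = 9089/13 = 699.1538

699.15 ms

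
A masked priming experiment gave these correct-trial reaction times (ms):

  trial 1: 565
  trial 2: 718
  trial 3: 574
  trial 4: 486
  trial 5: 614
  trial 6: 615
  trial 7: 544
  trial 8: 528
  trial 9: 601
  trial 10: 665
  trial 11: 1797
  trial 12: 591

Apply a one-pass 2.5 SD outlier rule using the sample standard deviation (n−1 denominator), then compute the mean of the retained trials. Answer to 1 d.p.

n = 12, ΣRT = 8298, M = 691.500
Σ(x−M)² = 1374211.00; s = √(1374211.00/11) = 353.452
Cutoffs: 691.500 ± 2.5·353.452 → [-192.1, 1575.1]
Outside: 1797 → excluded.
Retained (n=11): Σ = 6501, mean = 6501/11 = 591.000

591.0 ms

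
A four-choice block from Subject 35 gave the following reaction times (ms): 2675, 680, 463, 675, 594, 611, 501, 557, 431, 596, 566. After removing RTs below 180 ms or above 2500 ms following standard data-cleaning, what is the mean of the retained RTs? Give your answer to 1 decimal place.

567.4 ms

Excluded: 2675
Retained (n=10): Σ = 5674
Mean = 5674/10 = 567.4000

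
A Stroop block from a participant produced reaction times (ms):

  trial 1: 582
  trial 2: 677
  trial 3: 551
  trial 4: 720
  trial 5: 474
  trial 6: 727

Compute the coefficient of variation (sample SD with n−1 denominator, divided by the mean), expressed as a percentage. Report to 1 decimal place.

n = 6, Σ = 3731, M = 621.8333
Σ(x−M)² = 52198.833; s = √(52198.833/5) = 102.1752
CV = 102.1752 / 621.8333 = 0.16431 = 16.431%

16.4%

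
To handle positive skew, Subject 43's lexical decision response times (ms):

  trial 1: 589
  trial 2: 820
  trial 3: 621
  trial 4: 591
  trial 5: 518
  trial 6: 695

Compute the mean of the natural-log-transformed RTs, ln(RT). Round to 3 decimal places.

6.449

ln(RT): 6.3784, 6.7093, 6.4313, 6.3818, 6.2500, 6.5439
Σ ln(RT) = 38.6948
Mean = 38.6948/6 = 6.44913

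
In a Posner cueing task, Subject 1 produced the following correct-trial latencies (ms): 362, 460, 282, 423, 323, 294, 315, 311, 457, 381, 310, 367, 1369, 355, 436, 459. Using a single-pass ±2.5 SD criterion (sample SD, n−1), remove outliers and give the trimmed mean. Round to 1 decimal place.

n = 16, ΣRT = 6904, M = 431.500
Σ(x−M)² = 994494.00; s = √(994494.00/15) = 257.487
Cutoffs: 431.500 ± 2.5·257.487 → [-212.2, 1075.2]
Outside: 1369 → excluded.
Retained (n=15): Σ = 5535, mean = 5535/15 = 369.000

369.0 ms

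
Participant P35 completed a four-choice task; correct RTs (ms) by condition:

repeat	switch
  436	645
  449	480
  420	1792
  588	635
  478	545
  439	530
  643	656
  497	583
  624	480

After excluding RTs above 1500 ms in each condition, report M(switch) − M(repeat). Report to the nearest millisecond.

switch: exclude 1792
M(repeat) = 4574/9 = 508.222
M(switch) = 4554/8 = 569.250
Difference = 569.250 − 508.222 = 61.028 ms

61 ms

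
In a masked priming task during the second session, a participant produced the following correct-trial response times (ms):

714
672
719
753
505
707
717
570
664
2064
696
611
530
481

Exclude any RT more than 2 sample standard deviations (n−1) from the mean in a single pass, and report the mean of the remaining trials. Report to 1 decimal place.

n = 14, ΣRT = 10403, M = 743.071
Σ(x−M)² = 1980030.93; s = √(1980030.93/13) = 390.269
Cutoffs: 743.071 ± 2·390.269 → [-37.5, 1523.6]
Outside: 2064 → excluded.
Retained (n=13): Σ = 8339, mean = 8339/13 = 641.462

641.5 ms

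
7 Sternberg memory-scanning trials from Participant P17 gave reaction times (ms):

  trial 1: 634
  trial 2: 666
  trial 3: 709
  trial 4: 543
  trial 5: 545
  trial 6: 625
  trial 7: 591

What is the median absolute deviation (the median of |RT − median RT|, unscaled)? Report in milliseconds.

41 ms

Sorted: 543, 545, 591, 625, 634, 666, 709 → median = 625
|x − 625|: 9, 41, 84, 82, 80, 0, 34
Sorted deviations: 0, 9, 34, 41, 80, 82, 84 → MAD = 41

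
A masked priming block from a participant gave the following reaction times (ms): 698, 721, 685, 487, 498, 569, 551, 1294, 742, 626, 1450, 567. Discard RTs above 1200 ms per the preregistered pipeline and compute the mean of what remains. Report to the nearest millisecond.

Excluded: 1294, 1450
Retained (n=10): Σ = 6144
Mean = 6144/10 = 614.4000

614 ms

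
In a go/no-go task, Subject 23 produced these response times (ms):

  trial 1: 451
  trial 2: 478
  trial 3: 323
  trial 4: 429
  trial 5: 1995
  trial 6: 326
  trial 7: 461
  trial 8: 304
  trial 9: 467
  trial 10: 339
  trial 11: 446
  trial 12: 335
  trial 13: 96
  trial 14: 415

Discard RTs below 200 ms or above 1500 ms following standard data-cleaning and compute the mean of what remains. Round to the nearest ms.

Excluded: 96, 1995
Retained (n=12): Σ = 4774
Mean = 4774/12 = 397.8333

398 ms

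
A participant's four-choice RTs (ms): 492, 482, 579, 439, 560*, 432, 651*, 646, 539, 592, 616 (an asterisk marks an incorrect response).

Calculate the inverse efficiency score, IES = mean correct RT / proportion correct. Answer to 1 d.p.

Correct trials (n=9): 492, 482, 579, 439, 432, 646, 539, 592, 616
Mean correct RT = 4817/9 = 535.2222 ms
Proportion correct = 9/11
IES = 535.2222 / (9/11) = 654.160 ms

654.2 ms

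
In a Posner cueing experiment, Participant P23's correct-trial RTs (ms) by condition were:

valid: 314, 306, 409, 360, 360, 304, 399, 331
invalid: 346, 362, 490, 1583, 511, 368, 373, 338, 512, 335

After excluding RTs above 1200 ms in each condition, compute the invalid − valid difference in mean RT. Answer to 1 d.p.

invalid: exclude 1583
M(valid) = 2783/8 = 347.875
M(invalid) = 3635/9 = 403.889
Difference = 403.889 − 347.875 = 56.014 ms

56.0 ms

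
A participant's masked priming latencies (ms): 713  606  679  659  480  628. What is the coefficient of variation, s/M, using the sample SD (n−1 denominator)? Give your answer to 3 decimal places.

0.130

n = 6, Σ = 3765, M = 627.5000
Σ(x−M)² = 33173.500; s = √(33173.500/5) = 81.4537
CV = 81.4537 / 627.5000 = 0.12981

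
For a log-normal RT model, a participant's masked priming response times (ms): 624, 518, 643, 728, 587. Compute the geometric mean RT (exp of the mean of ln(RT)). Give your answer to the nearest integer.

ln(RT): 6.4362, 6.2500, 6.4661, 6.5903, 6.3750
Mean ln(RT) = 32.1176/5 = 6.42352
Geometric mean = exp(6.42352) = 616.17 ms

616 ms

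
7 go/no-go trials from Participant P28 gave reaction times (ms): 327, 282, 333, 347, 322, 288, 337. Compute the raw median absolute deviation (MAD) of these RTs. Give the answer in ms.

10 ms

Sorted: 282, 288, 322, 327, 333, 337, 347 → median = 327
|x − 327|: 0, 45, 6, 20, 5, 39, 10
Sorted deviations: 0, 5, 6, 10, 20, 39, 45 → MAD = 10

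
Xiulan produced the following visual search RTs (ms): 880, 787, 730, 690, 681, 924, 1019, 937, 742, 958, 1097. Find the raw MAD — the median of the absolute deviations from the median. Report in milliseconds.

138 ms

Sorted: 681, 690, 730, 742, 787, 880, 924, 937, 958, 1019, 1097 → median = 880
|x − 880|: 0, 93, 150, 190, 199, 44, 139, 57, 138, 78, 217
Sorted deviations: 0, 44, 57, 78, 93, 138, 139, 150, 190, 199, 217 → MAD = 138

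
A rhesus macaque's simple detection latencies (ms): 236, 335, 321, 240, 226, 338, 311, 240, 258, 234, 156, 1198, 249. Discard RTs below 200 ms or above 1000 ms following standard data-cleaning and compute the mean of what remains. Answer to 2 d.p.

271.64 ms

Excluded: 156, 1198
Retained (n=11): Σ = 2988
Mean = 2988/11 = 271.6364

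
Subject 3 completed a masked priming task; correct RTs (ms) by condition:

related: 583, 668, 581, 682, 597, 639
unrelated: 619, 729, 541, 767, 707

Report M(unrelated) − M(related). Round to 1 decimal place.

47.6 ms

M(related) = 3750/6 = 625.000
M(unrelated) = 3363/5 = 672.600
Difference = 672.600 − 625.000 = 47.600 ms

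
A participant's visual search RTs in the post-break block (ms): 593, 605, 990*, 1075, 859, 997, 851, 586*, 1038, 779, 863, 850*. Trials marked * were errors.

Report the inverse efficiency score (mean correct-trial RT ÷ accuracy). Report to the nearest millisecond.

1135 ms

Correct trials (n=9): 593, 605, 1075, 859, 997, 851, 1038, 779, 863
Mean correct RT = 7660/9 = 851.1111 ms
Proportion correct = 9/12
IES = 851.1111 / (9/12) = 1134.815 ms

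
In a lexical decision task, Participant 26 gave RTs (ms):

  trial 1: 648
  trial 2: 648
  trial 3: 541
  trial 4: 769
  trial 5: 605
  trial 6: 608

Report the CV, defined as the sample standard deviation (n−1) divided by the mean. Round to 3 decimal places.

n = 6, Σ = 3819, M = 636.5000
Σ(x−M)² = 28745.500; s = √(28745.500/5) = 75.8228
CV = 75.8228 / 636.5000 = 0.11912

0.119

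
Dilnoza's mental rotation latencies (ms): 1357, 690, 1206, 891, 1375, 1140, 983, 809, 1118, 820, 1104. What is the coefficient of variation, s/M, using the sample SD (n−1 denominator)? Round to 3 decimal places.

0.216

n = 11, Σ = 11493, M = 1044.8182
Σ(x−M)² = 509905.636; s = √(509905.636/10) = 225.8109
CV = 225.8109 / 1044.8182 = 0.21612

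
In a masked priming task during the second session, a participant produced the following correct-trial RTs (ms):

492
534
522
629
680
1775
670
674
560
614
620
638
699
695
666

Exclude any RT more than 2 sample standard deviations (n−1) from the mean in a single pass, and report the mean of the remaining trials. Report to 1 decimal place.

620.9 ms

n = 15, ΣRT = 10468, M = 697.867
Σ(x−M)² = 1303499.73; s = √(1303499.73/14) = 305.135
Cutoffs: 697.867 ± 2·305.135 → [87.6, 1308.1]
Outside: 1775 → excluded.
Retained (n=14): Σ = 8693, mean = 8693/14 = 620.929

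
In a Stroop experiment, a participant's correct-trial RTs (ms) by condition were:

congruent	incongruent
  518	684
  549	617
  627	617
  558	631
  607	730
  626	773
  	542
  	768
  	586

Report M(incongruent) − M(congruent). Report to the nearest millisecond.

80 ms

M(congruent) = 3485/6 = 580.833
M(incongruent) = 5948/9 = 660.889
Difference = 660.889 − 580.833 = 80.056 ms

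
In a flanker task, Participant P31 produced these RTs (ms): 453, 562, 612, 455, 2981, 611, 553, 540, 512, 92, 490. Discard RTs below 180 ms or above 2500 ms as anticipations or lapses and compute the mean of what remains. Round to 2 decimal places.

532.00 ms

Excluded: 92, 2981
Retained (n=9): Σ = 4788
Mean = 4788/9 = 532.0000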